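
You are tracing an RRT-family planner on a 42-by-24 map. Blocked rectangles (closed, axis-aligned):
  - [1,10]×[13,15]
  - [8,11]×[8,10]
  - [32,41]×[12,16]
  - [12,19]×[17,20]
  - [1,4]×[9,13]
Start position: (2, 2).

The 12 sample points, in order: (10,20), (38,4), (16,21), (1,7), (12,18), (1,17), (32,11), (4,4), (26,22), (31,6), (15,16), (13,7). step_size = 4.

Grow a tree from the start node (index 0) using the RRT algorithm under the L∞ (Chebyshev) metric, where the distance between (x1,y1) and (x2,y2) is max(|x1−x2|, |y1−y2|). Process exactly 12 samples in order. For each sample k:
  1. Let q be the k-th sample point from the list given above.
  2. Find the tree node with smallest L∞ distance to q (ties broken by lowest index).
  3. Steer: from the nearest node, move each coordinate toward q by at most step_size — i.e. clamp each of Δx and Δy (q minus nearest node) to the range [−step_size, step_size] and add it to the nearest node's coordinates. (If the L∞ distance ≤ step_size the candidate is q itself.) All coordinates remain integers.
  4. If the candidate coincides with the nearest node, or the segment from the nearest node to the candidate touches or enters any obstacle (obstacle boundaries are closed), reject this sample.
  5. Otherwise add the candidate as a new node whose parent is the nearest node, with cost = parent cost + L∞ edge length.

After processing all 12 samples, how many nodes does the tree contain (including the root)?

Node count: 10

1. q=(10,20) nearest=0 d=18 new=(6,6) → add node 1 parent=0 cost=4
2. q=(38,4) nearest=1 d=32 new=(10,4) → add node 2 parent=1 cost=8
3. q=(16,21) nearest=1 d=15 new=(10,10) → blocked by [8,11]×[8,10], reject
4. q=(1,7) nearest=0 d=5 new=(1,6) → add node 3 parent=0 cost=4
5. q=(12,18) nearest=1 d=12 new=(10,10) → blocked by [8,11]×[8,10], reject
6. q=(1,17) nearest=1 d=11 new=(2,10) → blocked by [1,4]×[9,13], reject
7. q=(32,11) nearest=2 d=22 new=(14,8) → add node 4 parent=2 cost=12
8. q=(4,4) nearest=0 d=2 new=(4,4) → add node 5 parent=0 cost=2
9. q=(26,22) nearest=4 d=14 new=(18,12) → add node 6 parent=4 cost=16
10. q=(31,6) nearest=6 d=13 new=(22,8) → add node 7 parent=6 cost=20
11. q=(15,16) nearest=6 d=4 new=(15,16) → add node 8 parent=6 cost=20
12. q=(13,7) nearest=4 d=1 new=(13,7) → add node 9 parent=4 cost=13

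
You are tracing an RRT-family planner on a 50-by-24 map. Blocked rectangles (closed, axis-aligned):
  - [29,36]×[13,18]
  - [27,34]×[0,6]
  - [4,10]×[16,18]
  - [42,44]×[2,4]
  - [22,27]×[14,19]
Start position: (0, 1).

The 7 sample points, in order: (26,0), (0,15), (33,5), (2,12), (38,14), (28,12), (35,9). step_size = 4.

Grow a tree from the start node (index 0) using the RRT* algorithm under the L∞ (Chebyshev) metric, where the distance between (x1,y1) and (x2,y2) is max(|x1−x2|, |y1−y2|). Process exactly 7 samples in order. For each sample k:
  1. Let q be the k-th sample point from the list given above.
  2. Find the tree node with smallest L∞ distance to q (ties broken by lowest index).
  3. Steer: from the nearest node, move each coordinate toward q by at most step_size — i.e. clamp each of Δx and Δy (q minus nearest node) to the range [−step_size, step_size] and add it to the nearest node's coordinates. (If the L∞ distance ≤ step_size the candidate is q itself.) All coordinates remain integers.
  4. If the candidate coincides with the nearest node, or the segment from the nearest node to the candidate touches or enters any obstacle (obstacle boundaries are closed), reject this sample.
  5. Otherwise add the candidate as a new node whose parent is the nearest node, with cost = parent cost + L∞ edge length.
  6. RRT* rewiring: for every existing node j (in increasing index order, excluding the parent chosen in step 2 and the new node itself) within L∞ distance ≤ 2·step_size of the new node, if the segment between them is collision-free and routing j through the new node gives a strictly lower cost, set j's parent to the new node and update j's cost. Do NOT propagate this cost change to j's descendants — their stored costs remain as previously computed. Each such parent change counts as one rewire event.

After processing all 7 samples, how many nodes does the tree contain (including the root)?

Node count: 8

1. q=(26,0) nearest=0 d=26 new=(4,0) → add node 1 parent=0 cost=4
2. q=(0,15) nearest=0 d=14 new=(0,5) → add node 2 parent=0 cost=4
3. q=(33,5) nearest=1 d=29 new=(8,4) → add node 3 parent=1 cost=8
4. q=(2,12) nearest=2 d=7 new=(2,9) → add node 4 parent=2 cost=8
5. q=(38,14) nearest=3 d=30 new=(12,8) → add node 5 parent=3 cost=12
6. q=(28,12) nearest=5 d=16 new=(16,12) → add node 6 parent=5 cost=16
7. q=(35,9) nearest=6 d=19 new=(20,9) → add node 7 parent=6 cost=20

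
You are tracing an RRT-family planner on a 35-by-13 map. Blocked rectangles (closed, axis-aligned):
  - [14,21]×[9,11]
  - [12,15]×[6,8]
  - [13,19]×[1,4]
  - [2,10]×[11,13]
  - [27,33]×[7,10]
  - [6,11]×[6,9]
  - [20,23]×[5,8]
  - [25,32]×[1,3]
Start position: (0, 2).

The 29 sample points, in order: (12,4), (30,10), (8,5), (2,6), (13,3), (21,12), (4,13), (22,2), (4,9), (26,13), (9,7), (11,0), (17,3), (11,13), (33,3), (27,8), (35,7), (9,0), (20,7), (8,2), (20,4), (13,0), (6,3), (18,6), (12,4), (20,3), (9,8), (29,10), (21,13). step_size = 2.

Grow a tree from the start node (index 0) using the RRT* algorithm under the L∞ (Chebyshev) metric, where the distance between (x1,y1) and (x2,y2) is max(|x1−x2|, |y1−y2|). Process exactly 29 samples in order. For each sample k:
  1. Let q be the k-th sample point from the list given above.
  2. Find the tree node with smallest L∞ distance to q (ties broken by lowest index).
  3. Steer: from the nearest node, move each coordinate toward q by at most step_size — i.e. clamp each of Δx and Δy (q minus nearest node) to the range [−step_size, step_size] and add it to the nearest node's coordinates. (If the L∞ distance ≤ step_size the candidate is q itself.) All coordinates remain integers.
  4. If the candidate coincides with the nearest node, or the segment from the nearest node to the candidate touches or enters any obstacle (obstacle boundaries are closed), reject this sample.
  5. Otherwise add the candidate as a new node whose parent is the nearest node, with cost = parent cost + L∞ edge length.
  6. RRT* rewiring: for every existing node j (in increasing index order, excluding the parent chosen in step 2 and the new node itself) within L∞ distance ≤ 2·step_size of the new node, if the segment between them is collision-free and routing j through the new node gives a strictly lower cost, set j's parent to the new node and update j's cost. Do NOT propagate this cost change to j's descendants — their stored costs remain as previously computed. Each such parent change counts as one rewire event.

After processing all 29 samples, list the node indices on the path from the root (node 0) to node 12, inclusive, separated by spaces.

Path: 0 1 2 3 5 12

1. q=(12,4) nearest=0 d=12 new=(2,4) → add node 1 parent=0 cost=2
2. q=(30,10) nearest=1 d=28 new=(4,6) → add node 2 parent=1 cost=4
3. q=(8,5) nearest=2 d=4 new=(6,5) → add node 3 parent=2 cost=6
4. q=(2,6) nearest=1 d=2 new=(2,6) → add node 4 parent=1 cost=4
5. q=(13,3) nearest=3 d=7 new=(8,3) → add node 5 parent=3 cost=8
6. q=(21,12) nearest=5 d=13 new=(10,5) → add node 6 parent=5 cost=10
7. q=(4,13) nearest=2 d=7 new=(4,8) → add node 7 parent=2 cost=6
8. q=(22,2) nearest=6 d=12 new=(12,3) → add node 8 parent=6 cost=12
9. q=(4,9) nearest=7 d=1 new=(4,9) → add node 9 parent=7 cost=7
10. q=(26,13) nearest=8 d=14 new=(14,5) → blocked by [13,19]×[1,4], reject
11. q=(9,7) nearest=6 d=2 new=(9,7) → blocked by [6,11]×[6,9], reject
12. q=(11,0) nearest=5 d=3 new=(10,1) → add node 10 parent=5 cost=10
13. q=(17,3) nearest=8 d=5 new=(14,3) → blocked by [13,19]×[1,4], reject
14. q=(11,13) nearest=2 d=7 new=(6,8) → blocked by [6,11]×[6,9], reject
15. q=(33,3) nearest=8 d=21 new=(14,3) → blocked by [13,19]×[1,4], reject
16. q=(27,8) nearest=8 d=15 new=(14,5) → blocked by [13,19]×[1,4], reject
17. q=(35,7) nearest=8 d=23 new=(14,5) → blocked by [13,19]×[1,4], reject
18. q=(9,0) nearest=10 d=1 new=(9,0) → add node 11 parent=10 cost=11
19. q=(20,7) nearest=8 d=8 new=(14,5) → blocked by [13,19]×[1,4], reject
20. q=(8,2) nearest=5 d=1 new=(8,2) → add node 12 parent=5 cost=9
21. q=(20,4) nearest=8 d=8 new=(14,4) → blocked by [13,19]×[1,4], reject
22. q=(13,0) nearest=8 d=3 new=(13,1) → blocked by [13,19]×[1,4], reject
23. q=(6,3) nearest=3 d=2 new=(6,3) → add node 13 parent=3 cost=8
24. q=(18,6) nearest=8 d=6 new=(14,5) → blocked by [13,19]×[1,4], reject
25. q=(12,4) nearest=8 d=1 new=(12,4) → add node 14 parent=8 cost=13
26. q=(20,3) nearest=8 d=8 new=(14,3) → blocked by [13,19]×[1,4], reject
27. q=(9,8) nearest=3 d=3 new=(8,7) → blocked by [6,11]×[6,9], reject
28. q=(29,10) nearest=8 d=17 new=(14,5) → blocked by [13,19]×[1,4], reject
29. q=(21,13) nearest=14 d=9 new=(14,6) → blocked by [12,15]×[6,8], reject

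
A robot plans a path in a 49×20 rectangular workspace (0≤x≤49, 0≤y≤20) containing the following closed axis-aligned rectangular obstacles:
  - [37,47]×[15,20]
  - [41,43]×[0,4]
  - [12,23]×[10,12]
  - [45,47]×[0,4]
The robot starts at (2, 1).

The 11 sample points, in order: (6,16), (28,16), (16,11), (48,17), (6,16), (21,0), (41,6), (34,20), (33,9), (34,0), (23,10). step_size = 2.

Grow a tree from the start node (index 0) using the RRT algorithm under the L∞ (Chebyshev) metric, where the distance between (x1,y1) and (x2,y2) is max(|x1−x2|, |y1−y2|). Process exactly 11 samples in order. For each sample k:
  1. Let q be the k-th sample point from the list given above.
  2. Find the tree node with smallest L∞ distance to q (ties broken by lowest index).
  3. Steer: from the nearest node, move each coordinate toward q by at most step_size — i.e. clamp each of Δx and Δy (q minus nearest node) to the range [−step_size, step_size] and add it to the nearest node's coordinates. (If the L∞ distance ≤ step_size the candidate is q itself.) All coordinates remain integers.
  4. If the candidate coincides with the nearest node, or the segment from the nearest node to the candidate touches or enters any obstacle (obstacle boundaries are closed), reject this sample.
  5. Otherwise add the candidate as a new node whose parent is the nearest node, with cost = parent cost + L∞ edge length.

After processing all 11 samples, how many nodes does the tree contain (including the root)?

Node count: 12

1. q=(6,16) nearest=0 d=15 new=(4,3) → add node 1 parent=0 cost=2
2. q=(28,16) nearest=1 d=24 new=(6,5) → add node 2 parent=1 cost=4
3. q=(16,11) nearest=2 d=10 new=(8,7) → add node 3 parent=2 cost=6
4. q=(48,17) nearest=3 d=40 new=(10,9) → add node 4 parent=3 cost=8
5. q=(6,16) nearest=4 d=7 new=(8,11) → add node 5 parent=4 cost=10
6. q=(21,0) nearest=4 d=11 new=(12,7) → add node 6 parent=4 cost=10
7. q=(41,6) nearest=6 d=29 new=(14,6) → add node 7 parent=6 cost=12
8. q=(34,20) nearest=7 d=20 new=(16,8) → add node 8 parent=7 cost=14
9. q=(33,9) nearest=8 d=17 new=(18,9) → add node 9 parent=8 cost=16
10. q=(34,0) nearest=9 d=16 new=(20,7) → add node 10 parent=9 cost=18
11. q=(23,10) nearest=10 d=3 new=(22,9) → add node 11 parent=10 cost=20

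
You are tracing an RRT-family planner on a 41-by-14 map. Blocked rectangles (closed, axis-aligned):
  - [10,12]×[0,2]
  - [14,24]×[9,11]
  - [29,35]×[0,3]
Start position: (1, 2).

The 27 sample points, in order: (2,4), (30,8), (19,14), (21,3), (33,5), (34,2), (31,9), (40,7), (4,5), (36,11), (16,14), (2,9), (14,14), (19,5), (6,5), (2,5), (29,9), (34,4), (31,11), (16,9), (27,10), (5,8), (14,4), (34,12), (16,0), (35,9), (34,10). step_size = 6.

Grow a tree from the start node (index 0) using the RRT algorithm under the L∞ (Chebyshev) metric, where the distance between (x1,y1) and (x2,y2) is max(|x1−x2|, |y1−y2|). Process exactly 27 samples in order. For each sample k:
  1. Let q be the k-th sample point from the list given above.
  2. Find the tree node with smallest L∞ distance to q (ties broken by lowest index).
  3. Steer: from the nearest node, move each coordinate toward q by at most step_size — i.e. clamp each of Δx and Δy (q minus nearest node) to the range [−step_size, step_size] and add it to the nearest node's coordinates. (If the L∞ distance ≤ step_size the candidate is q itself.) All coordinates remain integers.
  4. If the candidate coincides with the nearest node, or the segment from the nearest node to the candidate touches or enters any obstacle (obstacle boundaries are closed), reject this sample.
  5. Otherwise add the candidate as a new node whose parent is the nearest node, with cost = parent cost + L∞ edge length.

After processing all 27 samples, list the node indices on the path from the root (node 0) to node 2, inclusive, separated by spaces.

1. q=(2,4) nearest=0 d=2 new=(2,4) → add node 1 parent=0 cost=2
2. q=(30,8) nearest=1 d=28 new=(8,8) → add node 2 parent=1 cost=8
3. q=(19,14) nearest=2 d=11 new=(14,14) → add node 3 parent=2 cost=14
4. q=(21,3) nearest=3 d=11 new=(20,8) → blocked by [14,24]×[9,11], reject
5. q=(33,5) nearest=3 d=19 new=(20,8) → blocked by [14,24]×[9,11], reject
6. q=(34,2) nearest=3 d=20 new=(20,8) → blocked by [14,24]×[9,11], reject
7. q=(31,9) nearest=3 d=17 new=(20,9) → blocked by [14,24]×[9,11], reject
8. q=(40,7) nearest=3 d=26 new=(20,8) → blocked by [14,24]×[9,11], reject
9. q=(4,5) nearest=1 d=2 new=(4,5) → add node 4 parent=1 cost=4
10. q=(36,11) nearest=3 d=22 new=(20,11) → blocked by [14,24]×[9,11], reject
11. q=(16,14) nearest=3 d=2 new=(16,14) → add node 5 parent=3 cost=16
12. q=(2,9) nearest=4 d=4 new=(2,9) → add node 6 parent=4 cost=8
13. q=(14,14) nearest=3 d=0 → coincident, reject
14. q=(19,5) nearest=3 d=9 new=(19,8) → blocked by [14,24]×[9,11], reject
15. q=(6,5) nearest=4 d=2 new=(6,5) → add node 7 parent=4 cost=6
16. q=(2,5) nearest=1 d=1 new=(2,5) → add node 8 parent=1 cost=3
17. q=(29,9) nearest=5 d=13 new=(22,9) → blocked by [14,24]×[9,11], reject
18. q=(34,4) nearest=5 d=18 new=(22,8) → blocked by [14,24]×[9,11], reject
19. q=(31,11) nearest=5 d=15 new=(22,11) → blocked by [14,24]×[9,11], reject
20. q=(16,9) nearest=3 d=5 new=(16,9) → blocked by [14,24]×[9,11], reject
21. q=(27,10) nearest=5 d=11 new=(22,10) → blocked by [14,24]×[9,11], reject
22. q=(5,8) nearest=2 d=3 new=(5,8) → add node 9 parent=2 cost=11
23. q=(14,4) nearest=2 d=6 new=(14,4) → add node 10 parent=2 cost=14
24. q=(34,12) nearest=5 d=18 new=(22,12) → add node 11 parent=5 cost=22
25. q=(16,0) nearest=10 d=4 new=(16,0) → add node 12 parent=10 cost=18
26. q=(35,9) nearest=11 d=13 new=(28,9) → blocked by [14,24]×[9,11], reject
27. q=(34,10) nearest=11 d=12 new=(28,10) → add node 13 parent=11 cost=28

Path: 0 1 2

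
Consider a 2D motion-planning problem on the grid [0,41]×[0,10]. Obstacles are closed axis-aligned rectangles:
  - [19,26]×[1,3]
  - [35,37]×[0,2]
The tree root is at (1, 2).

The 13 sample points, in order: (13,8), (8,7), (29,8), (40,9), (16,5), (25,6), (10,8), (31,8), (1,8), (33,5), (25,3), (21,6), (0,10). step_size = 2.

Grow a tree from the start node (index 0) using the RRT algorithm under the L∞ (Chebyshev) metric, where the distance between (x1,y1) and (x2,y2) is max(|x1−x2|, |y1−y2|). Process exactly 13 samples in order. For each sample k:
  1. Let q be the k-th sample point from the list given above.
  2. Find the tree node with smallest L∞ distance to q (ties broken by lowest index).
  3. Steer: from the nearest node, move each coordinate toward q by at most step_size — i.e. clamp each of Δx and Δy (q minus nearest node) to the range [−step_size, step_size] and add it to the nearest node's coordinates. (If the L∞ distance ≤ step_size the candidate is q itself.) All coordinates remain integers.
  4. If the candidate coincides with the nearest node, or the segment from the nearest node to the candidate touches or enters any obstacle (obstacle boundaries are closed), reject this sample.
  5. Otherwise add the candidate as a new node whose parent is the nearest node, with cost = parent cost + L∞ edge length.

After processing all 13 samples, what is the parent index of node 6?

Parent of node 6: 5

1. q=(13,8) nearest=0 d=12 new=(3,4) → add node 1 parent=0 cost=2
2. q=(8,7) nearest=1 d=5 new=(5,6) → add node 2 parent=1 cost=4
3. q=(29,8) nearest=2 d=24 new=(7,8) → add node 3 parent=2 cost=6
4. q=(40,9) nearest=3 d=33 new=(9,9) → add node 4 parent=3 cost=8
5. q=(16,5) nearest=4 d=7 new=(11,7) → add node 5 parent=4 cost=10
6. q=(25,6) nearest=5 d=14 new=(13,6) → add node 6 parent=5 cost=12
7. q=(10,8) nearest=4 d=1 new=(10,8) → add node 7 parent=4 cost=9
8. q=(31,8) nearest=6 d=18 new=(15,8) → add node 8 parent=6 cost=14
9. q=(1,8) nearest=1 d=4 new=(1,6) → add node 9 parent=1 cost=4
10. q=(33,5) nearest=8 d=18 new=(17,6) → add node 10 parent=8 cost=16
11. q=(25,3) nearest=10 d=8 new=(19,4) → add node 11 parent=10 cost=18
12. q=(21,6) nearest=11 d=2 new=(21,6) → add node 12 parent=11 cost=20
13. q=(0,10) nearest=9 d=4 new=(0,8) → add node 13 parent=9 cost=6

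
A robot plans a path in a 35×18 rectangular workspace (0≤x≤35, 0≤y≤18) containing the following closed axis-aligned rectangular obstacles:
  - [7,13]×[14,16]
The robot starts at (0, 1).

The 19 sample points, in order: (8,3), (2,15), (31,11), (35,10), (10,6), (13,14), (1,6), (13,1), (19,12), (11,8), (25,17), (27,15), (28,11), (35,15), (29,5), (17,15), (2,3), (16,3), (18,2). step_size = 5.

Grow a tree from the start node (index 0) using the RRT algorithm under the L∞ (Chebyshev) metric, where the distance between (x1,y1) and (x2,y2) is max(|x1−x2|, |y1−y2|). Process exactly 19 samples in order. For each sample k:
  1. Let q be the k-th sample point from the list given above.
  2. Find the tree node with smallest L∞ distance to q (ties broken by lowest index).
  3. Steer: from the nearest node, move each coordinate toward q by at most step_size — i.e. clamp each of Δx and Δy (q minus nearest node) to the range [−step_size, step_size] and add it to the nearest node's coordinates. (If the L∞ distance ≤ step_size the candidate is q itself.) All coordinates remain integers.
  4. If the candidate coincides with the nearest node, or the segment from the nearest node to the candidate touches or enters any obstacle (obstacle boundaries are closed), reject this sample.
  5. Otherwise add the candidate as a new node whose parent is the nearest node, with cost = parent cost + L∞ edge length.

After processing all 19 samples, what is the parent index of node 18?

Parent of node 18: 17

1. q=(8,3) nearest=0 d=8 new=(5,3) → add node 1 parent=0 cost=5
2. q=(2,15) nearest=1 d=12 new=(2,8) → add node 2 parent=1 cost=10
3. q=(31,11) nearest=1 d=26 new=(10,8) → add node 3 parent=1 cost=10
4. q=(35,10) nearest=3 d=25 new=(15,10) → add node 4 parent=3 cost=15
5. q=(10,6) nearest=3 d=2 new=(10,6) → add node 5 parent=3 cost=12
6. q=(13,14) nearest=4 d=4 new=(13,14) → blocked by [7,13]×[14,16], reject
7. q=(1,6) nearest=2 d=2 new=(1,6) → add node 6 parent=2 cost=12
8. q=(13,1) nearest=5 d=5 new=(13,1) → add node 7 parent=5 cost=17
9. q=(19,12) nearest=4 d=4 new=(19,12) → add node 8 parent=4 cost=19
10. q=(11,8) nearest=3 d=1 new=(11,8) → add node 9 parent=3 cost=11
11. q=(25,17) nearest=8 d=6 new=(24,17) → add node 10 parent=8 cost=24
12. q=(27,15) nearest=10 d=3 new=(27,15) → add node 11 parent=10 cost=27
13. q=(28,11) nearest=11 d=4 new=(28,11) → add node 12 parent=11 cost=31
14. q=(35,15) nearest=12 d=7 new=(33,15) → add node 13 parent=12 cost=36
15. q=(29,5) nearest=12 d=6 new=(29,6) → add node 14 parent=12 cost=36
16. q=(17,15) nearest=8 d=3 new=(17,15) → add node 15 parent=8 cost=22
17. q=(2,3) nearest=0 d=2 new=(2,3) → add node 16 parent=0 cost=2
18. q=(16,3) nearest=7 d=3 new=(16,3) → add node 17 parent=7 cost=20
19. q=(18,2) nearest=17 d=2 new=(18,2) → add node 18 parent=17 cost=22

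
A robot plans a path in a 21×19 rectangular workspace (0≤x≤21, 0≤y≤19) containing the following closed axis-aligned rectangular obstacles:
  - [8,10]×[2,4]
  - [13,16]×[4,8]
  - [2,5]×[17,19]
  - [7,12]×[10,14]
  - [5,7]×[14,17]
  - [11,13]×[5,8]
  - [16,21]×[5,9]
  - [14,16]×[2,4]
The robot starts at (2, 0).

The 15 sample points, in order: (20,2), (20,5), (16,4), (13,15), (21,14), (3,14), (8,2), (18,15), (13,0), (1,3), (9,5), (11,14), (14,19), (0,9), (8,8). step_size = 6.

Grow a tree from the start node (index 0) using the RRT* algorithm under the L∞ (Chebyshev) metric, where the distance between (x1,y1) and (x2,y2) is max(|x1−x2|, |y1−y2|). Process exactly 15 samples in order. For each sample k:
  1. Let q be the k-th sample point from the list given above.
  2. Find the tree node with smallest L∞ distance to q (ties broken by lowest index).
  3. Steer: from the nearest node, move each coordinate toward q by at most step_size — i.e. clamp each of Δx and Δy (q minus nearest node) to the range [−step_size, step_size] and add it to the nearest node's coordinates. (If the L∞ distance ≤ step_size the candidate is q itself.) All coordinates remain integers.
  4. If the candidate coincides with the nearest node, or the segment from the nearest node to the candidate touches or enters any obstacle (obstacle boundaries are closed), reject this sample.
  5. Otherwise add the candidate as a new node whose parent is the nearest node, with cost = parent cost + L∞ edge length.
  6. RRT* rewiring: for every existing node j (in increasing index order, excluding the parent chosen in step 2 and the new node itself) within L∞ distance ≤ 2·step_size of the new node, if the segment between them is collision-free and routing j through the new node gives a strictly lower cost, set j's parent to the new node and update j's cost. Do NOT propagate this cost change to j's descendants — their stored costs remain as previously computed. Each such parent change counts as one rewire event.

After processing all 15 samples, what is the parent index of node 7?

1. q=(20,2) nearest=0 d=18 new=(8,2) → blocked by [8,10]×[2,4], reject
2. q=(20,5) nearest=0 d=18 new=(8,5) → add node 1 parent=0 cost=6
3. q=(16,4) nearest=1 d=8 new=(14,4) → blocked by [13,16]×[4,8], reject
4. q=(13,15) nearest=1 d=10 new=(13,11) → add node 2 parent=1 cost=12
5. q=(21,14) nearest=2 d=8 new=(19,14) → add node 3 parent=2 cost=18
6. q=(3,14) nearest=1 d=9 new=(3,11) → add node 4 parent=1 cost=12
7. q=(8,2) nearest=1 d=3 new=(8,2) → blocked by [8,10]×[2,4], reject
8. q=(18,15) nearest=3 d=1 new=(18,15) → add node 5 parent=3 cost=19
9. q=(13,0) nearest=1 d=5 new=(13,0) → blocked by [8,10]×[2,4], reject
10. q=(1,3) nearest=0 d=3 new=(1,3) → add node 6 parent=0 cost=3; rewire 4→6 (11<12)
11. q=(9,5) nearest=1 d=1 new=(9,5) → add node 7 parent=1 cost=7
12. q=(11,14) nearest=2 d=3 new=(11,14) → blocked by [7,12]×[10,14], reject
13. q=(14,19) nearest=5 d=4 new=(14,19) → add node 8 parent=5 cost=23
14. q=(0,9) nearest=4 d=3 new=(0,9) → add node 9 parent=4 cost=14
15. q=(8,8) nearest=1 d=3 new=(8,8) → add node 10 parent=1 cost=9

Parent of node 7: 1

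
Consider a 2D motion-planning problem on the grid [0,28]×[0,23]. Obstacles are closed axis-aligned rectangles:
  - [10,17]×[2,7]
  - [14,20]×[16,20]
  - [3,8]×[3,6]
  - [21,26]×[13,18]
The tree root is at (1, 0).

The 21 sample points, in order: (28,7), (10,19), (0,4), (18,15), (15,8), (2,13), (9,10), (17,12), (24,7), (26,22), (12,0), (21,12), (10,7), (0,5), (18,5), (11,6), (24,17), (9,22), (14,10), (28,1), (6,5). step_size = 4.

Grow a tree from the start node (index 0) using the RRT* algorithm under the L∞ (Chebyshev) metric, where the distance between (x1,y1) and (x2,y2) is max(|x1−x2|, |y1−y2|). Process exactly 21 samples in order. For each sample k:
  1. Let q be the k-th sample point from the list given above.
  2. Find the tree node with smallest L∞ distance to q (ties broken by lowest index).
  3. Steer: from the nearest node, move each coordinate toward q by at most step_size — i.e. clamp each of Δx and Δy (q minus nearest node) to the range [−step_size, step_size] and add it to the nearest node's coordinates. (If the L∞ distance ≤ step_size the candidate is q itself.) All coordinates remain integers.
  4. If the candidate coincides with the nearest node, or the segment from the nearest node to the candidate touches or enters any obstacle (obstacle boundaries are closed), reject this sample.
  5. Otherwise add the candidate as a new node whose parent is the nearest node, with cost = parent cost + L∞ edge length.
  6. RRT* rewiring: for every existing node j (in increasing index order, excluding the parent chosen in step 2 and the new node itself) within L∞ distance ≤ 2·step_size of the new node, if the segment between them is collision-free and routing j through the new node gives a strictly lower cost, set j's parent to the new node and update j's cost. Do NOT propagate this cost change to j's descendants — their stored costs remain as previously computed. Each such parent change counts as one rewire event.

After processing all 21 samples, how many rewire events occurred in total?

Rewire events: 1

1. q=(28,7) nearest=0 d=27 new=(5,4) → blocked by [3,8]×[3,6], reject
2. q=(10,19) nearest=0 d=19 new=(5,4) → blocked by [3,8]×[3,6], reject
3. q=(0,4) nearest=0 d=4 new=(0,4) → add node 1 parent=0 cost=4
4. q=(18,15) nearest=0 d=17 new=(5,4) → blocked by [3,8]×[3,6], reject
5. q=(15,8) nearest=0 d=14 new=(5,4) → blocked by [3,8]×[3,6], reject
6. q=(2,13) nearest=1 d=9 new=(2,8) → add node 2 parent=1 cost=8
7. q=(9,10) nearest=2 d=7 new=(6,10) → add node 3 parent=2 cost=12
8. q=(17,12) nearest=3 d=11 new=(10,12) → add node 4 parent=3 cost=16
9. q=(24,7) nearest=4 d=14 new=(14,8) → add node 5 parent=4 cost=20
10. q=(26,22) nearest=5 d=14 new=(18,12) → add node 6 parent=5 cost=24
11. q=(12,0) nearest=5 d=8 new=(12,4) → blocked by [10,17]×[2,7], reject
12. q=(21,12) nearest=6 d=3 new=(21,12) → add node 7 parent=6 cost=27
13. q=(10,7) nearest=3 d=4 new=(10,7) → blocked by [10,17]×[2,7], reject
14. q=(0,5) nearest=1 d=1 new=(0,5) → add node 8 parent=1 cost=5; rewire 3→8 (11<12)
15. q=(18,5) nearest=5 d=4 new=(18,5) → blocked by [10,17]×[2,7], reject
16. q=(11,6) nearest=5 d=3 new=(11,6) → blocked by [10,17]×[2,7], reject
17. q=(24,17) nearest=7 d=5 new=(24,16) → blocked by [21,26]×[13,18], reject
18. q=(9,22) nearest=4 d=10 new=(9,16) → add node 9 parent=4 cost=20
19. q=(14,10) nearest=5 d=2 new=(14,10) → add node 10 parent=5 cost=22
20. q=(28,1) nearest=6 d=11 new=(22,8) → add node 11 parent=6 cost=28
21. q=(6,5) nearest=2 d=4 new=(6,5) → blocked by [3,8]×[3,6], reject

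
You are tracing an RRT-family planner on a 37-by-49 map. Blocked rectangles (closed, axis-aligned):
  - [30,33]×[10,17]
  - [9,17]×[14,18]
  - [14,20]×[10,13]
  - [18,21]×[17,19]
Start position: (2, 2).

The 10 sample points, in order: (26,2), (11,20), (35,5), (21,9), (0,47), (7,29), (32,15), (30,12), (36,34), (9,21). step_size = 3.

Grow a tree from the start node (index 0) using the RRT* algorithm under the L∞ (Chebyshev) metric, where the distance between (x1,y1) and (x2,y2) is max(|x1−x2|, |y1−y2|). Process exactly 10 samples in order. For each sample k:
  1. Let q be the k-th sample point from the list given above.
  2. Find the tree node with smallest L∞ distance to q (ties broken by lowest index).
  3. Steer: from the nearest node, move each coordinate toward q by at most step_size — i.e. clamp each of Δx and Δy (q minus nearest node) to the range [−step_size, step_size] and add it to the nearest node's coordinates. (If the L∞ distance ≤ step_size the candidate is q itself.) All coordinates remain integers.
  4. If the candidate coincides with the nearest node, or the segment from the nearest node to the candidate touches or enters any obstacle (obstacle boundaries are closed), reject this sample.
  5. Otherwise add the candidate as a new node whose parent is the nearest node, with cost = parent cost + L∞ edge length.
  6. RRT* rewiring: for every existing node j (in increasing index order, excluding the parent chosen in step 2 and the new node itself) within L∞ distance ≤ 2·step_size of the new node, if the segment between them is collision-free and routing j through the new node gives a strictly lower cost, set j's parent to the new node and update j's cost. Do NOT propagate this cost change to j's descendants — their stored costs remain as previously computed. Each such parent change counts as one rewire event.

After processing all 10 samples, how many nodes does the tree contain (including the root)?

1. q=(26,2) nearest=0 d=24 new=(5,2) → add node 1 parent=0 cost=3
2. q=(11,20) nearest=0 d=18 new=(5,5) → add node 2 parent=0 cost=3
3. q=(35,5) nearest=1 d=30 new=(8,5) → add node 3 parent=1 cost=6
4. q=(21,9) nearest=3 d=13 new=(11,8) → add node 4 parent=3 cost=9
5. q=(0,47) nearest=4 d=39 new=(8,11) → add node 5 parent=4 cost=12
6. q=(7,29) nearest=5 d=18 new=(7,14) → add node 6 parent=5 cost=15
7. q=(32,15) nearest=4 d=21 new=(14,11) → blocked by [14,20]×[10,13], reject
8. q=(30,12) nearest=4 d=19 new=(14,11) → blocked by [14,20]×[10,13], reject
9. q=(36,34) nearest=4 d=26 new=(14,11) → blocked by [14,20]×[10,13], reject
10. q=(9,21) nearest=6 d=7 new=(9,17) → blocked by [9,17]×[14,18], reject

Node count: 7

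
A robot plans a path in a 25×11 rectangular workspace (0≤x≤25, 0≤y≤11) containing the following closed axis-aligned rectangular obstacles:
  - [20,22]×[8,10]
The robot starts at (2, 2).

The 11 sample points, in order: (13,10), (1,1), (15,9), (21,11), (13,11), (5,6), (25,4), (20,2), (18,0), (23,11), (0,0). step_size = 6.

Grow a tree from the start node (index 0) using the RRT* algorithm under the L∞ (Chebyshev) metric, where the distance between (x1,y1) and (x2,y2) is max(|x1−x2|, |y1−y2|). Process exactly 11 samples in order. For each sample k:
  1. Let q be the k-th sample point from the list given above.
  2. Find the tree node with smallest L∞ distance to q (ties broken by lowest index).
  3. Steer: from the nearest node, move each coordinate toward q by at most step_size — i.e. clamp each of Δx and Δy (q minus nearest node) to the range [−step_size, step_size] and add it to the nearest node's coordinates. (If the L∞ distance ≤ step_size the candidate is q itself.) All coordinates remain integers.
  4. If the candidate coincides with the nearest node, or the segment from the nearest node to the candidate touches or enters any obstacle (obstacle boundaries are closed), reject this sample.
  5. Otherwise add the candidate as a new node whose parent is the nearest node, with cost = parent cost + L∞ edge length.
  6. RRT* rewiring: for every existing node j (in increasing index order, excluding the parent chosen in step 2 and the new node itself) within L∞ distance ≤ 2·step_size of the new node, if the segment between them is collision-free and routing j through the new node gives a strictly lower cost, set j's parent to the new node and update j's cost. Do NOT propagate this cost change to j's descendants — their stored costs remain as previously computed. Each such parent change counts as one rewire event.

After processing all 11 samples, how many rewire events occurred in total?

1. q=(13,10) nearest=0 d=11 new=(8,8) → add node 1 parent=0 cost=6
2. q=(1,1) nearest=0 d=1 new=(1,1) → add node 2 parent=0 cost=1
3. q=(15,9) nearest=1 d=7 new=(14,9) → add node 3 parent=1 cost=12
4. q=(21,11) nearest=3 d=7 new=(20,11) → add node 4 parent=3 cost=18
5. q=(13,11) nearest=3 d=2 new=(13,11) → add node 5 parent=3 cost=14
6. q=(5,6) nearest=1 d=3 new=(5,6) → add node 6 parent=1 cost=9
7. q=(25,4) nearest=4 d=7 new=(25,5) → blocked by [20,22]×[8,10], reject
8. q=(20,2) nearest=3 d=7 new=(20,3) → add node 7 parent=3 cost=18
9. q=(18,0) nearest=7 d=3 new=(18,0) → add node 8 parent=7 cost=21
10. q=(23,11) nearest=4 d=3 new=(23,11) → add node 9 parent=4 cost=21
11. q=(0,0) nearest=2 d=1 new=(0,0) → add node 10 parent=2 cost=2; rewire 6→10 (8<9)

Rewire events: 1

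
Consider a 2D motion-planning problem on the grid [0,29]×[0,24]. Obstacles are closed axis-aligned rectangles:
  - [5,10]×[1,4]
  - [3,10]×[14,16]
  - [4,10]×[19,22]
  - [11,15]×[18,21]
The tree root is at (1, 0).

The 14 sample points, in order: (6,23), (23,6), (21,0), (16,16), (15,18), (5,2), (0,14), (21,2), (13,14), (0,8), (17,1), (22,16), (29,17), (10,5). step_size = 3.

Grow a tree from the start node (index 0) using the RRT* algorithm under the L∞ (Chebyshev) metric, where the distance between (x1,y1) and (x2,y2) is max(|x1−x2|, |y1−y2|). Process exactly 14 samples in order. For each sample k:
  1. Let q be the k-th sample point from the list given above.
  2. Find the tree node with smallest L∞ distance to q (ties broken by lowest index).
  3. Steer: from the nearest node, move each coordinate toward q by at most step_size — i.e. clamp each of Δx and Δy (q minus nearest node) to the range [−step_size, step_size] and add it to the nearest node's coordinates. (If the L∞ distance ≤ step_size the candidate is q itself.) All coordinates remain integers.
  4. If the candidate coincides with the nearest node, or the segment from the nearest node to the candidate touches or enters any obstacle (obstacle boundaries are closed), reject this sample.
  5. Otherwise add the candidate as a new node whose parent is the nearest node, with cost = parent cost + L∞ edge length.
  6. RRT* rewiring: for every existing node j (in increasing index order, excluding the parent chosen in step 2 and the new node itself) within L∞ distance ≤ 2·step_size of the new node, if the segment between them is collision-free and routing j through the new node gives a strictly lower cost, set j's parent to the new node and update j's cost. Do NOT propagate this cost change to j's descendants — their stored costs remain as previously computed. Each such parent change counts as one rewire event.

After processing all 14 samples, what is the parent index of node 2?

Parent of node 2: 1

1. q=(6,23) nearest=0 d=23 new=(4,3) → add node 1 parent=0 cost=3
2. q=(23,6) nearest=1 d=19 new=(7,6) → blocked by [5,10]×[1,4], reject
3. q=(21,0) nearest=1 d=17 new=(7,0) → blocked by [5,10]×[1,4], reject
4. q=(16,16) nearest=1 d=13 new=(7,6) → blocked by [5,10]×[1,4], reject
5. q=(15,18) nearest=1 d=15 new=(7,6) → blocked by [5,10]×[1,4], reject
6. q=(5,2) nearest=1 d=1 new=(5,2) → blocked by [5,10]×[1,4], reject
7. q=(0,14) nearest=1 d=11 new=(1,6) → add node 2 parent=1 cost=6
8. q=(21,2) nearest=1 d=17 new=(7,2) → blocked by [5,10]×[1,4], reject
9. q=(13,14) nearest=1 d=11 new=(7,6) → blocked by [5,10]×[1,4], reject
10. q=(0,8) nearest=2 d=2 new=(0,8) → add node 3 parent=2 cost=8
11. q=(17,1) nearest=1 d=13 new=(7,1) → blocked by [5,10]×[1,4], reject
12. q=(22,16) nearest=1 d=18 new=(7,6) → blocked by [5,10]×[1,4], reject
13. q=(29,17) nearest=1 d=25 new=(7,6) → blocked by [5,10]×[1,4], reject
14. q=(10,5) nearest=1 d=6 new=(7,5) → blocked by [5,10]×[1,4], reject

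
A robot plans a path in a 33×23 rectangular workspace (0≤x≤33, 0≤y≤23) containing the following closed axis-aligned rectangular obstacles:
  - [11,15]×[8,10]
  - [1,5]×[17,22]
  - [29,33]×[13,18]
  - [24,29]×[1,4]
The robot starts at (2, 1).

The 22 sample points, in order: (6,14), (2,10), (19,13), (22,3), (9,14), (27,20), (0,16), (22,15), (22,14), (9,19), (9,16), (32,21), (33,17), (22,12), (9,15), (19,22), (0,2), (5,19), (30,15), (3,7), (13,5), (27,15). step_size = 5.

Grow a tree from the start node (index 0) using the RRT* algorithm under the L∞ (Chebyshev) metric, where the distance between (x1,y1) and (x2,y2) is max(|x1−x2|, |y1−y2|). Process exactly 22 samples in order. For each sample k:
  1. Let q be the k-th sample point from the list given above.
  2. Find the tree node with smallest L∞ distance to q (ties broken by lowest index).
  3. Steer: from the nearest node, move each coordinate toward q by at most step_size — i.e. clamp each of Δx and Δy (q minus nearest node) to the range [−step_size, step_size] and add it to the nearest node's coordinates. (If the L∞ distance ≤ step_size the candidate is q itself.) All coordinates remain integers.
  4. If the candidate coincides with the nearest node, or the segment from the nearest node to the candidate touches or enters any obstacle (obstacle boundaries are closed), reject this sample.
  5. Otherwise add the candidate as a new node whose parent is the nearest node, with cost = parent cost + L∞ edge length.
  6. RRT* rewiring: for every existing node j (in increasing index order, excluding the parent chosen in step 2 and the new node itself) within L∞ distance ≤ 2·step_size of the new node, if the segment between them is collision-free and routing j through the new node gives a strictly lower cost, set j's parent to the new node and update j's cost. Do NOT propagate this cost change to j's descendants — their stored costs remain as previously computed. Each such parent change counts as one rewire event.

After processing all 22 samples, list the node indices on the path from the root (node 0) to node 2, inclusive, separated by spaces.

Path: 0 1 2

1. q=(6,14) nearest=0 d=13 new=(6,6) → add node 1 parent=0 cost=5
2. q=(2,10) nearest=1 d=4 new=(2,10) → add node 2 parent=1 cost=9
3. q=(19,13) nearest=1 d=13 new=(11,11) → add node 3 parent=1 cost=10
4. q=(22,3) nearest=3 d=11 new=(16,6) → blocked by [11,15]×[8,10], reject
5. q=(9,14) nearest=3 d=3 new=(9,14) → add node 4 parent=3 cost=13
6. q=(27,20) nearest=3 d=16 new=(16,16) → add node 5 parent=3 cost=15
7. q=(0,16) nearest=2 d=6 new=(0,15) → add node 6 parent=2 cost=14
8. q=(22,15) nearest=5 d=6 new=(21,15) → add node 7 parent=5 cost=20
9. q=(22,14) nearest=7 d=1 new=(22,14) → add node 8 parent=7 cost=21
10. q=(9,19) nearest=4 d=5 new=(9,19) → add node 9 parent=4 cost=18
11. q=(9,16) nearest=4 d=2 new=(9,16) → add node 10 parent=4 cost=15
12. q=(32,21) nearest=8 d=10 new=(27,19) → add node 11 parent=8 cost=26
13. q=(33,17) nearest=11 d=6 new=(32,17) → blocked by [29,33]×[13,18], reject
14. q=(22,12) nearest=8 d=2 new=(22,12) → add node 12 parent=8 cost=23
15. q=(9,15) nearest=4 d=1 new=(9,15) → add node 13 parent=4 cost=14
16. q=(19,22) nearest=5 d=6 new=(19,21) → add node 14 parent=5 cost=20
17. q=(0,2) nearest=0 d=2 new=(0,2) → add node 15 parent=0 cost=2
18. q=(5,19) nearest=9 d=4 new=(5,19) → blocked by [1,5]×[17,22], reject
19. q=(30,15) nearest=11 d=4 new=(30,15) → blocked by [29,33]×[13,18], reject
20. q=(3,7) nearest=1 d=3 new=(3,7) → add node 16 parent=1 cost=8
21. q=(13,5) nearest=3 d=6 new=(13,6) → blocked by [11,15]×[8,10], reject
22. q=(27,15) nearest=11 d=4 new=(27,15) → add node 17 parent=11 cost=30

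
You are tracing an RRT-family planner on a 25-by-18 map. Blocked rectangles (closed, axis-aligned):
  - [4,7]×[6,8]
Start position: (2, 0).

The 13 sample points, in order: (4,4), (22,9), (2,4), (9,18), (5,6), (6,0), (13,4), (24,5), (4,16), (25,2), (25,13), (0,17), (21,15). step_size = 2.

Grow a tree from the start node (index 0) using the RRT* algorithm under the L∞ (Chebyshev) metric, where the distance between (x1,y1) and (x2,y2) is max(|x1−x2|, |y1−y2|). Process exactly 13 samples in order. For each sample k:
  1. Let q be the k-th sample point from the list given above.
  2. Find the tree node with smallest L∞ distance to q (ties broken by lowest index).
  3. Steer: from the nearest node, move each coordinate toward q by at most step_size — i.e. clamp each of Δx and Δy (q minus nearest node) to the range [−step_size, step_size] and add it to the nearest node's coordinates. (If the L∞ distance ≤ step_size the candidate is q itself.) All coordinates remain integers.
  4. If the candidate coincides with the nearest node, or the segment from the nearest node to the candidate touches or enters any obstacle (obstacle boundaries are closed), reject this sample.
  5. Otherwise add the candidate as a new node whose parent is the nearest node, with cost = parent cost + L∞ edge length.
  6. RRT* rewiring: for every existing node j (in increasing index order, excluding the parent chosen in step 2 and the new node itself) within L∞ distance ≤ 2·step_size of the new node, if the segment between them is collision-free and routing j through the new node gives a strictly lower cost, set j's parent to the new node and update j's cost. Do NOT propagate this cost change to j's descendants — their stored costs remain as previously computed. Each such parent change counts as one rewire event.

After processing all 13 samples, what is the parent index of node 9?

1. q=(4,4) nearest=0 d=4 new=(4,2) → add node 1 parent=0 cost=2
2. q=(22,9) nearest=1 d=18 new=(6,4) → add node 2 parent=1 cost=4
3. q=(2,4) nearest=1 d=2 new=(2,4) → add node 3 parent=1 cost=4
4. q=(9,18) nearest=2 d=14 new=(8,6) → add node 4 parent=2 cost=6
5. q=(5,6) nearest=2 d=2 new=(5,6) → blocked by [4,7]×[6,8], reject
6. q=(6,0) nearest=1 d=2 new=(6,0) → add node 5 parent=1 cost=4
7. q=(13,4) nearest=4 d=5 new=(10,4) → add node 6 parent=4 cost=8
8. q=(24,5) nearest=6 d=14 new=(12,5) → add node 7 parent=6 cost=10
9. q=(4,16) nearest=4 d=10 new=(6,8) → blocked by [4,7]×[6,8], reject
10. q=(25,2) nearest=7 d=13 new=(14,3) → add node 8 parent=7 cost=12
11. q=(25,13) nearest=8 d=11 new=(16,5) → add node 9 parent=8 cost=14
12. q=(0,17) nearest=4 d=11 new=(6,8) → blocked by [4,7]×[6,8], reject
13. q=(21,15) nearest=7 d=10 new=(14,7) → add node 10 parent=7 cost=12

Parent of node 9: 8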